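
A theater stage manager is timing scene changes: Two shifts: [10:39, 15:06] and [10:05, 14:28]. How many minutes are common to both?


Interval A: [639, 906] minutes from midnight
Interval B: [605, 868] minutes from midnight
Overlap start = max(639, 605) = 639
Overlap end = min(906, 868) = 868
Overlap = 868 - 639 = 229 minutes

229


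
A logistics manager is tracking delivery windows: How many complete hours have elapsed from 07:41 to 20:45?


Start: 07:41
End: 20:45
Hour difference: 20 - 7 = 13 hours
Minute difference: 45 - 41 = 4 minutes
Total minutes: 784
Complete hours: 784 / 60 = 13 (remainder 4)

13


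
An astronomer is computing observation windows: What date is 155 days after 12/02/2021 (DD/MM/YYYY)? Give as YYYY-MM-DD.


Start: 2021-02-12
Adding 155 days
Days remaining in February: 16
After February: 139 days still to add
March 2021: 31 days, 108 remaining
April 2021: 30 days, 78 remaining
May 2021: 31 days, 47 remaining
June 2021: 30 days, 17 remaining
Result: 2021-07-17

2021-07-17


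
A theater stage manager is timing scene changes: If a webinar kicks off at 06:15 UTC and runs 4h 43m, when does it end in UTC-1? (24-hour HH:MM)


Start: 06:15 in UTC
Step 1 - add duration:
  minutes: 15 + 43 = 58
  hours: 6 + 4 + 0 = 10
  end in UTC: 10:58
Step 2 - convert UTC -> UTC-1:
  offset difference: -1 - (0) = -1 hours
  10 + (-1) = 9 -> mod 24 = 9
Result: 09:58 in UTC-1

09:58


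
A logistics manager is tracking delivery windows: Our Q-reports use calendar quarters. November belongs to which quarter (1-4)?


Month: November (month 11)
Q1: January-March (months 1-3)
Q2: April-June (months 4-6)
Q3: July-September (months 7-9)
Q4: October-December (months 10-12)
Month 11 falls in Q4

4


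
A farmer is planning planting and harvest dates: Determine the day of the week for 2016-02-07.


Date: 2016-02-07
January 1, 2016 is a Friday
Day of year: 38
Offset from Jan 1: 37 days
37 mod 7 = 2
Result: Sunday

Sunday


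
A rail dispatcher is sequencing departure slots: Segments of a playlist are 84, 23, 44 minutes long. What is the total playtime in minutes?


Durations: 84, 23, 44
Running sum: 84
+ 23 = 107
+ 44 = 151
Total duration: 151 minutes
That is 2 hours and 31 minutes

151


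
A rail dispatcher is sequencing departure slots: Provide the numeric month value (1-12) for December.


Calendar month order:
11. November
12. December <--
December is month number 12

12


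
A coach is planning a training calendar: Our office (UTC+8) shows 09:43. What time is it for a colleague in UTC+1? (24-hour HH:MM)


Local time: 09:43 at UTC+8 (offset 8h)
Target zone: UTC+1 (offset 1h)
Difference: 1 - (8) = -7 hours
Calculation: 9 + (-7) = 2
Result: 02:43

02:43


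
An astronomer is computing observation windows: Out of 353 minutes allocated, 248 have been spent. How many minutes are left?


Total budget: 353 minutes
Time used: 248 minutes
Remaining: 353 - 248 = 105 minutes
Percent used: 70.3%
Percent remaining: 29.7%

105


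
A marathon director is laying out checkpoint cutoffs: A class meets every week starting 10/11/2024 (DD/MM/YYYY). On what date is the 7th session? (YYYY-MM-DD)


First occurrence: 2024-11-10 (occurrence 1)
Each occurrence is 7 days after the previous.
Occurrence 7 is 6 weeks after the first.
6 weeks = 42 days
2024-11-10 + 42 days = 2024-12-22

2024-12-22


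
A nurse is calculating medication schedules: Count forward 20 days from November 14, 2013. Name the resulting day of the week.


Start: 2013-11-14 (Thursday)
Step 1 - find target date: add 20 days
  2013-11-14 + 20 days = 2013-12-04
Step 2 - day of week:
  20 mod 7 = 6
  Thursday + 6 days -> Wednesday
Result: Wednesday (2013-12-04)

Wednesday


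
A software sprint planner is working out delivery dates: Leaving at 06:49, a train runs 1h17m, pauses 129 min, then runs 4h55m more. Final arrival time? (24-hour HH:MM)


Depart: 06:49
Leg 1: +77 min -> 08:06
Layover: +129 min -> 10:15
Leg 2: +295 min -> 15:10
Total travel: 501 minutes = 8h 21m
Arrival: 15:10

15:10


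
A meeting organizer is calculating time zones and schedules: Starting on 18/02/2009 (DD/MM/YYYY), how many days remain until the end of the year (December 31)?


Start: February 18, 2009
End: December 31, 2009
Days left in February: 10
March: 31
April: 30
May: 31
June: 30
... plus remaining months
Sum of remaining months: 306
Total: 10 + 306 = 316

316


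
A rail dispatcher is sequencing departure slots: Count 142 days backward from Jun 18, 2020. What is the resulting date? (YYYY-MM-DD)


Start: 2020-06-18
Subtracting 142 days
Days already passed in June: 18
After going back through June: 124 more days to subtract
May 2020: 31 days, 93 remaining
April 2020: 30 days, 63 remaining
March 2020: 31 days, 32 remaining
February 2020: 29 days, 3 remaining
Result: 2020-01-28

2020-01-28


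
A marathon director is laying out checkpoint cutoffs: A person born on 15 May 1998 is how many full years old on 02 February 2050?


Birth: 1998-05-15
Reference: 2050-02-02
Year difference: 2050 - 1998 = 52
Has birthday (05-15) occurred by 02-02? No
Birthday not yet reached this year -> subtract 1
Age in full years: 51

51


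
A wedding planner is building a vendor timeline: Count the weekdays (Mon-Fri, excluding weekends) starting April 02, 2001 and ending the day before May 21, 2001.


Start: 2001-04-02 (Monday)
End (exclusive): 2001-05-21 (Monday)
Total calendar days: 49
Full weeks: 49 // 7 = 7 -> 35 weekdays
Remaining 0 days starting on Monday:
Total business days: 35 + 0 = 35

35


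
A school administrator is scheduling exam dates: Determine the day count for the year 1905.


Year: 1905
Check leap year rules:
Divisible by 4? No
1905 is not a leap year
Days: 365

365


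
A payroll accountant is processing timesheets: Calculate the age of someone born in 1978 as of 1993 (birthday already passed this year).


Birth year: 1978
Current year: 1993
Age = current year - birth year
Age = 1993 - 1978 = 15

15


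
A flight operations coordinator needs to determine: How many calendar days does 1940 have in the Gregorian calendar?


Year: 1940
Check leap year rules:
Divisible by 4? Yes
Divisible by 100? No
1940 is a leap year
Days: 366

366


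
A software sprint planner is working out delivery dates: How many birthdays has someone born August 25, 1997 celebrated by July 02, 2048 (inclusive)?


Birth: 1997-08-25
Reference: 2048-07-02
Year difference: 2048 - 1997 = 51
Has birthday (08-25) occurred by 07-02? No
Birthday not yet reached this year -> subtract 1
Age in full years: 50

50


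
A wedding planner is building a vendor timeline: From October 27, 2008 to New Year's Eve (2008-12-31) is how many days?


Start: October 27, 2008
End: December 31, 2008
Days left in October: 4
November: 30
December: 31
Sum of remaining months: 61
Total: 4 + 61 = 65

65


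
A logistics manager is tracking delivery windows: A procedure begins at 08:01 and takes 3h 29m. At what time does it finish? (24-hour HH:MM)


Start time: 08:01
Adding: 3 hours 29 minutes
Minutes: 1 + 29 = 30
Hours: 8 + 3 + 0 = 11
Result: 11:30

11:30


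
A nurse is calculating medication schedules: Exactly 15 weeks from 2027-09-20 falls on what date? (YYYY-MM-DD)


Start: 2027-09-20
Weeks to add: 15
Convert to days: 15 x 7 = 105 days
Add 105 days to 2027-09-20
Result: 2028-01-03

2028-01-03


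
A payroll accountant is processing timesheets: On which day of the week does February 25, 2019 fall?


Date: 2019-02-25
January 1, 2019 is a Tuesday
Day of year: 56
Offset from Jan 1: 55 days
55 mod 7 = 6
Result: Monday

Monday


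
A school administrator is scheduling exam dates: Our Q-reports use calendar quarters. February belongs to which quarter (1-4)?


Month: February (month 2)
Q1: January-March (months 1-3)
Q2: April-June (months 4-6)
Q3: July-September (months 7-9)
Q4: October-December (months 10-12)
Month 2 falls in Q1

1


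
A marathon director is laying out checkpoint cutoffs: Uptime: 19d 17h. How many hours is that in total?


Days: 19
Extra hours: 17
Hours per day: 24
Days to hours: 19 x 24 = 456
Total: 456 + 17 = 473

473


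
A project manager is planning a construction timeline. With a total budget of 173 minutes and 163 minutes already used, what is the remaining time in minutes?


Total budget: 173 minutes
Time used: 163 minutes
Remaining: 173 - 163 = 10 minutes
Percent used: 94.2%
Percent remaining: 5.8%

10


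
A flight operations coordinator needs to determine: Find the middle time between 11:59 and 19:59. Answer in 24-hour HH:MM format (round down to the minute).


Start time: 11:59 = 719 minutes from midnight
End time: 19:59 = 1199 minutes from midnight
Sum: 719 + 1199 = 1918
Midpoint: 1918 / 2 = 959 minutes
Convert: 959 / 60 = 15 hours, 59 minutes
Result: 15:59

15:59


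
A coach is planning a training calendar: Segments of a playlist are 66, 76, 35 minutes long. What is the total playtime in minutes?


Durations: 66, 76, 35
Running sum: 66
+ 76 = 142
+ 35 = 177
Total duration: 177 minutes
That is 2 hours and 57 minutes

177


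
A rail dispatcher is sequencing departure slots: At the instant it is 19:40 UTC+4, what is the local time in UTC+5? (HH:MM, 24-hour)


Local time: 19:40 at UTC+4 (offset 4h)
Target zone: UTC+5 (offset 5h)
Difference: 5 - (4) = 1 hours
Calculation: 19 + (1) = 20
Result: 20:40

20:40


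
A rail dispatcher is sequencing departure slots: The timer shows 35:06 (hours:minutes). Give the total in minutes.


Hours: 35
Minutes: 6
Convert hours to minutes: 35 x 60 = 2100
Add remaining minutes: 2100 + 6 = 2106

2106


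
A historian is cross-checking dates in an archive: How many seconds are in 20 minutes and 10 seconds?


Minutes: 20
Extra seconds: 10
Seconds per minute: 60
Minutes to seconds: 20 x 60 = 1200
Total: 1200 + 10 = 1210

1210


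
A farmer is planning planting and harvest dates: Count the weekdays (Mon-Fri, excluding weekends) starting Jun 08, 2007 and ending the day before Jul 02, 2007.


Start: 2007-06-08 (Friday)
End (exclusive): 2007-07-02 (Monday)
Total calendar days: 24
Full weeks: 24 // 7 = 3 -> 15 weekdays
Remaining 3 days starting on Friday:
  Fri(w), Sat(-), Sun(-) -> 1 weekdays
Total business days: 15 + 1 = 16

16


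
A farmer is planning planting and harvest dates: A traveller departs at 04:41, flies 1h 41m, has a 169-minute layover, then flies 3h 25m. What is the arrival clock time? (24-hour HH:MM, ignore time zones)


Depart: 04:41
Leg 1: +101 min -> 06:22
Layover: +169 min -> 09:11
Leg 2: +205 min -> 12:36
Total travel: 475 minutes = 7h 55m
Arrival: 12:36

12:36


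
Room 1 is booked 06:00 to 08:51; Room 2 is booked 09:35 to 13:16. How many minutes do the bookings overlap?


Interval A: [360, 531] minutes from midnight
Interval B: [575, 796] minutes from midnight
Overlap start = max(360, 575) = 575
Overlap end = min(531, 796) = 531
End <= start, so the intervals do not overlap: 0 minutes

0


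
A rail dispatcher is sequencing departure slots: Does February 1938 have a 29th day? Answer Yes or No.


Year: 1938
Divisible by 4? 1938 / 4 = 484.5 -> No
Not divisible by 4, so NOT a leap year

No


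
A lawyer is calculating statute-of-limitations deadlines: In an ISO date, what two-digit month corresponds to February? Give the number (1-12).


Calendar month order:
1. January
2. February <--
3. March
February is month number 2

2


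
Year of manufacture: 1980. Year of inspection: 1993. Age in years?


Birth year: 1980
Current year: 1993
Age = current year - birth year
Age = 1993 - 1980 = 13

13


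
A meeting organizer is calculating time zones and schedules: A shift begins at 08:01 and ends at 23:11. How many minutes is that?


Start time: 08:01 = 481 minutes from midnight
End time: 23:11 = 1391 minutes from midnight
Difference: 1391 - 481 = 910 minutes
That is 15 hours and 10 minutes

910


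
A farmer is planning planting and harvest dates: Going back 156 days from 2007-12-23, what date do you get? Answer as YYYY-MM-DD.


Start: 2007-12-23
Subtracting 156 days
Days already passed in December: 23
After going back through December: 133 more days to subtract
November 2007: 30 days, 103 remaining
October 2007: 31 days, 72 remaining
September 2007: 30 days, 42 remaining
August 2007: 31 days, 11 remaining
Result: 2007-07-20

2007-07-20


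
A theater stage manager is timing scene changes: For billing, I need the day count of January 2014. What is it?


Month: January
Year: 2014
January is a 31-day month
Total: 31 days

31


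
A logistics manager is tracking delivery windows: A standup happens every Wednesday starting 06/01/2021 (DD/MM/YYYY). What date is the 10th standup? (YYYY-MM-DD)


First occurrence: 2021-01-06 (occurrence 1)
Each occurrence is 7 days after the previous.
Occurrence 10 is 9 weeks after the first.
9 weeks = 63 days
2021-01-06 + 63 days = 2021-03-10

2021-03-10


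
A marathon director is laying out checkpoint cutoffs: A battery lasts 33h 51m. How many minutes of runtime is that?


Hours: 33
Extra minutes: 51
Minutes per hour: 60
Hours to minutes: 33 x 60 = 1980
Total: 1980 + 51 = 2031

2031


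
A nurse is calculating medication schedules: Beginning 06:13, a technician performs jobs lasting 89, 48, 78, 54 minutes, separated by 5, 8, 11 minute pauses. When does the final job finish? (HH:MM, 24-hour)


Start: 06:13 = 373 min from midnight
  after task 1 (89 min): 07:42
  after break (5 min): 07:47
  after task 2 (48 min): 08:35
  after break (8 min): 08:43
  after task 3 (78 min): 10:01
  after break (11 min): 10:12
  after task 4 (54 min): 11:06
Total elapsed: 293 minutes
End time: 11:06

11:06


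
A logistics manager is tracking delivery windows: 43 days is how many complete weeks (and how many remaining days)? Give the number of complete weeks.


Total days: 43
Days per week: 7
Division: 43 / 7 = 6 remainder 1
Complete weeks: 6
Remaining days: 1

6


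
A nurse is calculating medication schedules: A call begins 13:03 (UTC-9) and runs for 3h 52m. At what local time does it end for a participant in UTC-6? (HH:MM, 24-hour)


Start: 13:03 in UTC-9
Step 1 - add duration:
  minutes: 3 + 52 = 55
  hours: 13 + 3 + 0 = 16
  end in UTC-9: 16:55
Step 2 - convert UTC-9 -> UTC-6:
  offset difference: -6 - (-9) = 3 hours
  16 + (3) = 19 -> mod 24 = 19
Result: 19:55 in UTC-6

19:55


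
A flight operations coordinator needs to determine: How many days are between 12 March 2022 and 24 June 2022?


Start date: 2022-03-12
End date: 2022-06-24
Mar 2022: +20 days
Apr 2022: +30 days
May 2022: +31 days
Jun 2022: +23 days
Total: 104 days

104


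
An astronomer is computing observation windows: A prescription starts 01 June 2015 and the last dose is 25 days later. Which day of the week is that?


Start: 2015-06-01 (Monday)
Step 1 - find target date: add 25 days
  2015-06-01 + 25 days = 2015-06-26
Step 2 - day of week:
  25 mod 7 = 4
  Monday + 4 days -> Friday
Result: Friday (2015-06-26)

Friday


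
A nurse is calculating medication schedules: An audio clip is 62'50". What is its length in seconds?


Minutes: 62
Seconds: 50
Convert minutes to seconds: 62 x 60 = 3720
Add remaining seconds: 3720 + 50 = 3770

3770


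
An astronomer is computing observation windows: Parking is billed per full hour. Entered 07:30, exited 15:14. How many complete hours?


Start: 07:30
End: 15:14
Hour difference: 15 - 7 = 8 hours
Minute difference: 14 - 30 = -16 minutes
Total minutes: 464
Complete hours: 464 / 60 = 7 (remainder 44)

7


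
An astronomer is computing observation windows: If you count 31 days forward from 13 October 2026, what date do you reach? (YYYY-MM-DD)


Start: 2026-10-13
Adding 31 days
Days remaining in October: 18
After October: 13 days still to add
November 2026 has 30 days, need 13
Result: 2026-11-13

2026-11-13


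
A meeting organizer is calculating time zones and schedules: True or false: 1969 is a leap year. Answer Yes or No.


Year: 1969
Divisible by 4? 1969 / 4 = 492.25 -> No
Not divisible by 4, so NOT a leap year

No


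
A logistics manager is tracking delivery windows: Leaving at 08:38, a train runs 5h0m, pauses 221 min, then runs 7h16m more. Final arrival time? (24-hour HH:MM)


Depart: 08:38
Leg 1: +300 min -> 13:38
Layover: +221 min -> 17:19
Leg 2: +436 min -> 00:35
Total travel: 957 minutes = 15h 57m
Arrival: 00:35

00:35


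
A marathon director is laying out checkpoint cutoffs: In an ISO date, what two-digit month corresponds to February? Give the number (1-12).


Calendar month order:
1. January
2. February <--
3. March
February is month number 2

2


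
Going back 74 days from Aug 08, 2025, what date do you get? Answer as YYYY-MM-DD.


Start: 2025-08-08
Subtracting 74 days
Days already passed in August: 8
After going back through August: 66 more days to subtract
July 2025: 31 days, 35 remaining
June 2025: 30 days, 5 remaining
May 2025 has 31 days, need 5
Result: 2025-05-26

2025-05-26


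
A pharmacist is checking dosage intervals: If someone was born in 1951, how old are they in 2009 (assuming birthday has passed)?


Birth year: 1951
Current year: 2009
Age = current year - birth year
Age = 2009 - 1951 = 58

58


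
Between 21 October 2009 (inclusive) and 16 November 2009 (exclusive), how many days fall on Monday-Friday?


Start: 2009-10-21 (Wednesday)
End (exclusive): 2009-11-16 (Monday)
Total calendar days: 26
Full weeks: 26 // 7 = 3 -> 15 weekdays
Remaining 5 days starting on Wednesday:
  Wed(w), Thu(w), Fri(w), Sat(-), Sun(-) -> 3 weekdays
Total business days: 15 + 3 = 18

18


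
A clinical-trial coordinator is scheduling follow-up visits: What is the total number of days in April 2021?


Month: April
Year: 2021
April is a 30-day month
Total: 30 days

30


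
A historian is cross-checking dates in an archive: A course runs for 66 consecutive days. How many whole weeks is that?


Total days: 66
Days per week: 7
Division: 66 / 7 = 9 remainder 3
Complete weeks: 9
Remaining days: 3

9


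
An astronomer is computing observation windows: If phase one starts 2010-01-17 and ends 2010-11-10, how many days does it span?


Start date: 2010-01-17
End date: 2010-11-10
Jan 2010: +15 days
Feb 2010: +28 days
Mar 2010: +31 days
... (8 more months)
Total: 297 days

297


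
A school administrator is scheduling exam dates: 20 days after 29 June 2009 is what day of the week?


Start: 2009-06-29 (Monday)
Step 1 - find target date: add 20 days
  2009-06-29 + 20 days = 2009-07-19
Step 2 - day of week:
  20 mod 7 = 6
  Monday + 6 days -> Sunday
Result: Sunday (2009-07-19)

Sunday


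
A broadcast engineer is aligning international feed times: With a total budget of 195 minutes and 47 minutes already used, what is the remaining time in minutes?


Total budget: 195 minutes
Time used: 47 minutes
Remaining: 195 - 47 = 148 minutes
Percent used: 24.1%
Percent remaining: 75.9%

148


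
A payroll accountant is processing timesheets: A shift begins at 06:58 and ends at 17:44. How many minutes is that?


Start time: 06:58 = 418 minutes from midnight
End time: 17:44 = 1064 minutes from midnight
Difference: 1064 - 418 = 646 minutes
That is 10 hours and 46 minutes

646


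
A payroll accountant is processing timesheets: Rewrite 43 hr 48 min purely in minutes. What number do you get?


Hours: 43
Extra minutes: 48
Minutes per hour: 60
Hours to minutes: 43 x 60 = 2580
Total: 2580 + 48 = 2628

2628


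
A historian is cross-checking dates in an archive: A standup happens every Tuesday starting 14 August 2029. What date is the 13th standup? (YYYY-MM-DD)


First occurrence: 2029-08-14 (occurrence 1)
Each occurrence is 7 days after the previous.
Occurrence 13 is 12 weeks after the first.
12 weeks = 84 days
2029-08-14 + 84 days = 2029-11-06

2029-11-06


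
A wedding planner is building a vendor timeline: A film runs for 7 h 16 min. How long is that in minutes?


Hours: 7
Minutes: 16
Convert hours to minutes: 7 x 60 = 420
Add remaining minutes: 420 + 16 = 436

436


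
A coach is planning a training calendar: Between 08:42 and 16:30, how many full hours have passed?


Start: 08:42
End: 16:30
Hour difference: 16 - 8 = 8 hours
Minute difference: 30 - 42 = -12 minutes
Total minutes: 468
Complete hours: 468 / 60 = 7 (remainder 48)

7


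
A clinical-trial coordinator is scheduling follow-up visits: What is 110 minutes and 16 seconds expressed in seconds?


Minutes: 110
Extra seconds: 16
Seconds per minute: 60
Minutes to seconds: 110 x 60 = 6600
Total: 6600 + 16 = 6616

6616


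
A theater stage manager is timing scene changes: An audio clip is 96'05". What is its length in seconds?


Minutes: 96
Seconds: 5
Convert minutes to seconds: 96 x 60 = 5760
Add remaining seconds: 5760 + 5 = 5765

5765


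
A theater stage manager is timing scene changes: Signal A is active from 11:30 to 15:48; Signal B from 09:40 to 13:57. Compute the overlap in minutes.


Interval A: [690, 948] minutes from midnight
Interval B: [580, 837] minutes from midnight
Overlap start = max(690, 580) = 690
Overlap end = min(948, 837) = 837
Overlap = 837 - 690 = 147 minutes

147


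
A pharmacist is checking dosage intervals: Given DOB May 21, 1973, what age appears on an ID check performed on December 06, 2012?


Birth: 1973-05-21
Reference: 2012-12-06
Year difference: 2012 - 1973 = 39
Has birthday (05-21) occurred by 12-06? Yes
Age in full years: 39

39


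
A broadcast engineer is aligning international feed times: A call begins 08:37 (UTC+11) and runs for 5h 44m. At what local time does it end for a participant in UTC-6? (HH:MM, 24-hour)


Start: 08:37 in UTC+11
Step 1 - add duration:
  minutes: 37 + 44 = 81 (carry 1h)
  hours: 8 + 5 + 1 = 14
  end in UTC+11: 14:21
Step 2 - convert UTC+11 -> UTC-6:
  offset difference: -6 - (11) = -17 hours
  14 + (-17) = -3 -> mod 24 = 21
Result: 21:21 in UTC-6

21:21


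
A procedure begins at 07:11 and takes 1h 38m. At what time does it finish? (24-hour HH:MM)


Start time: 07:11
Adding: 1 hours 38 minutes
Minutes: 11 + 38 = 49
Hours: 7 + 1 + 0 = 8
Result: 08:49

08:49


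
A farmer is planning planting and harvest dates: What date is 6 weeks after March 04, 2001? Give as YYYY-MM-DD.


Start: 2001-03-04
Weeks to add: 6
Convert to days: 6 x 7 = 42 days
Add 42 days to 2001-03-04
Result: 2001-04-15

2001-04-15


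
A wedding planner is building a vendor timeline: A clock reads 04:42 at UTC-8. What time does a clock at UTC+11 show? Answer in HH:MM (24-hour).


Local time: 04:42 at UTC-8 (offset -8h)
Target zone: UTC+11 (offset 11h)
Difference: 11 - (-8) = 19 hours
Calculation: 4 + (19) = 23
Result: 23:42

23:42


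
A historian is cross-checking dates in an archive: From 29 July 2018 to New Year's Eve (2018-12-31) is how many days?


Start: July 29, 2018
End: December 31, 2018
Days left in July: 2
August: 31
September: 30
October: 31
November: 30
... plus remaining months
Sum of remaining months: 153
Total: 2 + 153 = 155

155


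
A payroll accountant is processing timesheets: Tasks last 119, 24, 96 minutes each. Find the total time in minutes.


Durations: 119, 24, 96
Running sum: 119
+ 24 = 143
+ 96 = 239
Total duration: 239 minutes
That is 3 hours and 59 minutes

239


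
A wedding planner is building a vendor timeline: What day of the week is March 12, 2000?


Date: 2000-03-12
January 1, 2000 is a Saturday
Day of year: 72
Offset from Jan 1: 71 days
71 mod 7 = 1
Result: Sunday

Sunday


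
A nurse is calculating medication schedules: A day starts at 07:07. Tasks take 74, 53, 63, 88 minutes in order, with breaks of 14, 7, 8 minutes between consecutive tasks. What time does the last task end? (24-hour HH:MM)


Start: 07:07 = 427 min from midnight
  after task 1 (74 min): 08:21
  after break (14 min): 08:35
  after task 2 (53 min): 09:28
  after break (7 min): 09:35
  after task 3 (63 min): 10:38
  after break (8 min): 10:46
  after task 4 (88 min): 12:14
Total elapsed: 307 minutes
End time: 12:14

12:14


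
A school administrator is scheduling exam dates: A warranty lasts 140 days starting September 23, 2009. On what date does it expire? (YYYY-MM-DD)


Start: 2009-09-23
Adding 140 days
Days remaining in September: 7
After September: 133 days still to add
October 2009: 31 days, 102 remaining
November 2009: 30 days, 72 remaining
December 2009: 31 days, 41 remaining
January 2010: 31 days, 10 remaining
Result: 2010-02-10

2010-02-10


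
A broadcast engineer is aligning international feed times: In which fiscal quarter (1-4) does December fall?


Month: December (month 12)
Q1: January-March (months 1-3)
Q2: April-June (months 4-6)
Q3: July-September (months 7-9)
Q4: October-December (months 10-12)
Month 12 falls in Q4

4


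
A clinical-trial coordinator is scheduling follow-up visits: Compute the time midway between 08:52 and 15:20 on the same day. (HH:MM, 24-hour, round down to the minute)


Start time: 08:52 = 532 minutes from midnight
End time: 15:20 = 920 minutes from midnight
Sum: 532 + 920 = 1452
Midpoint: 1452 / 2 = 726 minutes
Convert: 726 / 60 = 12 hours, 6 minutes
Result: 12:06

12:06


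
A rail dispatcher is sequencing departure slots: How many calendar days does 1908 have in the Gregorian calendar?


Year: 1908
Check leap year rules:
Divisible by 4? Yes
Divisible by 100? No
1908 is a leap year
Days: 366

366


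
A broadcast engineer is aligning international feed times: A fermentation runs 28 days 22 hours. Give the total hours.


Days: 28
Extra hours: 22
Hours per day: 24
Days to hours: 28 x 24 = 672
Total: 672 + 22 = 694

694


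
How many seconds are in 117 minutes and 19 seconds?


Minutes: 117
Extra seconds: 19
Seconds per minute: 60
Minutes to seconds: 117 x 60 = 7020
Total: 7020 + 19 = 7039

7039


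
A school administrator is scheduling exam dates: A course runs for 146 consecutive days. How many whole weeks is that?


Total days: 146
Days per week: 7
Division: 146 / 7 = 20 remainder 6
Complete weeks: 20
Remaining days: 6

20


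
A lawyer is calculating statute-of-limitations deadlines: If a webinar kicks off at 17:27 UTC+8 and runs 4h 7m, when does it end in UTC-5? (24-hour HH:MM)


Start: 17:27 in UTC+8
Step 1 - add duration:
  minutes: 27 + 7 = 34
  hours: 17 + 4 + 0 = 21
  end in UTC+8: 21:34
Step 2 - convert UTC+8 -> UTC-5:
  offset difference: -5 - (8) = -13 hours
  21 + (-13) = 8 -> mod 24 = 8
Result: 08:34 in UTC-5

08:34


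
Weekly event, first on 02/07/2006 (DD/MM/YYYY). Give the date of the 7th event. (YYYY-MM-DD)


First occurrence: 2006-07-02 (occurrence 1)
Each occurrence is 7 days after the previous.
Occurrence 7 is 6 weeks after the first.
6 weeks = 42 days
2006-07-02 + 42 days = 2006-08-13

2006-08-13


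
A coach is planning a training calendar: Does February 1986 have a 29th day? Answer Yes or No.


Year: 1986
Divisible by 4? 1986 / 4 = 496.5 -> No
Not divisible by 4, so NOT a leap year

No


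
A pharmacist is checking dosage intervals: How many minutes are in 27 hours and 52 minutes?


Hours: 27
Minutes: 52
Convert hours to minutes: 27 x 60 = 1620
Add remaining minutes: 1620 + 52 = 1672

1672


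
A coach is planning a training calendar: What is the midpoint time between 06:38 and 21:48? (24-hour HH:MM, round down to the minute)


Start time: 06:38 = 398 minutes from midnight
End time: 21:48 = 1308 minutes from midnight
Sum: 398 + 1308 = 1706
Midpoint: 1706 / 2 = 853 minutes
Convert: 853 / 60 = 14 hours, 13 minutes
Result: 14:13

14:13


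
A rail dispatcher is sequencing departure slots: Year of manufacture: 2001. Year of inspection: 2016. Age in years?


Birth year: 2001
Current year: 2016
Age = current year - birth year
Age = 2016 - 2001 = 15

15


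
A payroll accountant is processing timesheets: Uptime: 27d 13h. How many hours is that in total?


Days: 27
Extra hours: 13
Hours per day: 24
Days to hours: 27 x 24 = 648
Total: 648 + 13 = 661

661


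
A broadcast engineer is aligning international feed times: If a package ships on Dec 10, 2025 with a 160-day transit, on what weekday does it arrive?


Start: 2025-12-10 (Wednesday)
Step 1 - find target date: add 160 days
  2025-12-10 + 160 days = 2026-05-19
Step 2 - day of week:
  160 mod 7 = 6
  Wednesday + 6 days -> Tuesday
Result: Tuesday (2026-05-19)

Tuesday


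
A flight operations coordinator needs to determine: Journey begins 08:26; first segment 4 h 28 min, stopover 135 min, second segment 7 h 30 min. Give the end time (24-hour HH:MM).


Depart: 08:26
Leg 1: +268 min -> 12:54
Layover: +135 min -> 15:09
Leg 2: +450 min -> 22:39
Total travel: 853 minutes = 14h 13m
Arrival: 22:39

22:39


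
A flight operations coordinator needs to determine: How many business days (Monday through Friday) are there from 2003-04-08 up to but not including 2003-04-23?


Start: 2003-04-08 (Tuesday)
End (exclusive): 2003-04-23 (Wednesday)
Total calendar days: 15
Full weeks: 15 // 7 = 2 -> 10 weekdays
Remaining 1 days starting on Tuesday:
  Tue(w) -> 1 weekdays
Total business days: 10 + 1 = 11

11


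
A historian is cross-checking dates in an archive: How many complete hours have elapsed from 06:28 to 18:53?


Start: 06:28
End: 18:53
Hour difference: 18 - 6 = 12 hours
Minute difference: 53 - 28 = 25 minutes
Total minutes: 745
Complete hours: 745 / 60 = 12 (remainder 25)

12


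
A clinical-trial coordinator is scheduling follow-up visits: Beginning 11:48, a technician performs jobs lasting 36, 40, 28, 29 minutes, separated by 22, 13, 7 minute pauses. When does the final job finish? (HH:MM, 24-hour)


Start: 11:48 = 708 min from midnight
  after task 1 (36 min): 12:24
  after break (22 min): 12:46
  after task 2 (40 min): 13:26
  after break (13 min): 13:39
  after task 3 (28 min): 14:07
  after break (7 min): 14:14
  after task 4 (29 min): 14:43
Total elapsed: 175 minutes
End time: 14:43

14:43


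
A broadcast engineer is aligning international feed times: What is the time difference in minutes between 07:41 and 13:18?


Start time: 07:41 = 461 minutes from midnight
End time: 13:18 = 798 minutes from midnight
Difference: 798 - 461 = 337 minutes
That is 5 hours and 37 minutes

337


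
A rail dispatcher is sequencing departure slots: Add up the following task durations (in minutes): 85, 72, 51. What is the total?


Durations: 85, 72, 51
Running sum: 85
+ 72 = 157
+ 51 = 208
Total duration: 208 minutes
That is 3 hours and 28 minutes

208


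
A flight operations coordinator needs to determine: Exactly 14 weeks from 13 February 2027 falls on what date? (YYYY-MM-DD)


Start: 2027-02-13
Weeks to add: 14
Convert to days: 14 x 7 = 98 days
Add 98 days to 2027-02-13
Result: 2027-05-22

2027-05-22


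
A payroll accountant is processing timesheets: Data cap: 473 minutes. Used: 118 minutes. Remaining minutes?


Total budget: 473 minutes
Time used: 118 minutes
Remaining: 473 - 118 = 355 minutes
Percent used: 24.9%
Percent remaining: 75.1%

355


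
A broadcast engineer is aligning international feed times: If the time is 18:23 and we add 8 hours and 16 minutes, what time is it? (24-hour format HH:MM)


Start time: 18:23
Adding: 8 hours 16 minutes
Minutes: 23 + 16 = 39
Hours: 18 + 8 + 0 = 26
Hour wraparound: 26 mod 24 = 2
Result: 02:39

02:39


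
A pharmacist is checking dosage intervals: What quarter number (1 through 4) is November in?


Month: November (month 11)
Q1: January-March (months 1-3)
Q2: April-June (months 4-6)
Q3: July-September (months 7-9)
Q4: October-December (months 10-12)
Month 11 falls in Q4

4


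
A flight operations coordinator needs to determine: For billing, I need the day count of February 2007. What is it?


Month: February
Year: 2007
2007 is not a leap year
February has 28 days
Total: 28 days

28


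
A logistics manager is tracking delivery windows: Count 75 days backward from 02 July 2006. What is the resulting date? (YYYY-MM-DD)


Start: 2006-07-02
Subtracting 75 days
Days already passed in July: 2
After going back through July: 73 more days to subtract
June 2006: 30 days, 43 remaining
May 2006: 31 days, 12 remaining
April 2006 has 30 days, need 12
Result: 2006-04-18

2006-04-18


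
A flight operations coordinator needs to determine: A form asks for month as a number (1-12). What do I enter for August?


Calendar month order:
7. July
8. August <--
9. September
August is month number 8

8


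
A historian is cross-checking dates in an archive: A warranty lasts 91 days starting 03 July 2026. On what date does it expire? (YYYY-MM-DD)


Start: 2026-07-03
Adding 91 days
Days remaining in July: 28
After July: 63 days still to add
August 2026: 31 days, 32 remaining
September 2026: 30 days, 2 remaining
October 2026 has 31 days, need 2
Result: 2026-10-02

2026-10-02


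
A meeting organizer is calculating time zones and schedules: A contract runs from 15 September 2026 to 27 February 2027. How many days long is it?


Start date: 2026-09-15
End date: 2027-02-27
Sep 2026: +16 days
Oct 2026: +31 days
Nov 2026: +30 days
... (3 more months)
Total: 165 days

165


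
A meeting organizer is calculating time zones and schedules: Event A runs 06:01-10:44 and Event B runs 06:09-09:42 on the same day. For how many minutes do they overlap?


Interval A: [361, 644] minutes from midnight
Interval B: [369, 582] minutes from midnight
Overlap start = max(361, 369) = 369
Overlap end = min(644, 582) = 582
Overlap = 582 - 369 = 213 minutes

213


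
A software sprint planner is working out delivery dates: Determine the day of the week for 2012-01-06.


Date: 2012-01-06
January 1, 2012 is a Sunday
Day of year: 6
Offset from Jan 1: 5 days
5 mod 7 = 5
Result: Friday

Friday


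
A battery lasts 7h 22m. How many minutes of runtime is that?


Hours: 7
Extra minutes: 22
Minutes per hour: 60
Hours to minutes: 7 x 60 = 420
Total: 420 + 22 = 442

442


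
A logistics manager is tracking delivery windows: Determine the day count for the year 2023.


Year: 2023
Check leap year rules:
Divisible by 4? No
2023 is not a leap year
Days: 365

365


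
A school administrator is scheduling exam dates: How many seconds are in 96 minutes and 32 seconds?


Minutes: 96
Seconds: 32
Convert minutes to seconds: 96 x 60 = 5760
Add remaining seconds: 5760 + 32 = 5792

5792


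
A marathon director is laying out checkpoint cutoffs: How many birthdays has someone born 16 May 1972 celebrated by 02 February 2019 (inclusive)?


Birth: 1972-05-16
Reference: 2019-02-02
Year difference: 2019 - 1972 = 47
Has birthday (05-16) occurred by 02-02? No
Birthday not yet reached this year -> subtract 1
Age in full years: 46

46


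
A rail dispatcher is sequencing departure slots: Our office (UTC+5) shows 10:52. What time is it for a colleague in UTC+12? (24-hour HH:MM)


Local time: 10:52 at UTC+5 (offset 5h)
Target zone: UTC+12 (offset 12h)
Difference: 12 - (5) = 7 hours
Calculation: 10 + (7) = 17
Result: 17:52

17:52


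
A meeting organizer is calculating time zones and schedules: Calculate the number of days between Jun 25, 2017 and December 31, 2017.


Start: June 25, 2017
End: December 31, 2017
Days left in June: 5
July: 31
August: 31
September: 30
October: 31
... plus remaining months
Sum of remaining months: 184
Total: 5 + 184 = 189

189


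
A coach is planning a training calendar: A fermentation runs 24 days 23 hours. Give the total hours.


Days: 24
Extra hours: 23
Hours per day: 24
Days to hours: 24 x 24 = 576
Total: 576 + 23 = 599

599


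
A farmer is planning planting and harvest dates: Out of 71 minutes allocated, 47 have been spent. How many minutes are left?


Total budget: 71 minutes
Time used: 47 minutes
Remaining: 71 - 47 = 24 minutes
Percent used: 66.2%
Percent remaining: 33.8%

24


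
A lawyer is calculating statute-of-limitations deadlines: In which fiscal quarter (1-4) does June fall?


Month: June (month 6)
Q1: January-March (months 1-3)
Q2: April-June (months 4-6)
Q3: July-September (months 7-9)
Q4: October-December (months 10-12)
Month 6 falls in Q2

2


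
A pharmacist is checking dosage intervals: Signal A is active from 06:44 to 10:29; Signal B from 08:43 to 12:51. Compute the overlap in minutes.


Interval A: [404, 629] minutes from midnight
Interval B: [523, 771] minutes from midnight
Overlap start = max(404, 523) = 523
Overlap end = min(629, 771) = 629
Overlap = 629 - 523 = 106 minutes

106


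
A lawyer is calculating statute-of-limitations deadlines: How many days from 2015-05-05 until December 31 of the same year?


Start: May 05, 2015
End: December 31, 2015
Days left in May: 26
June: 30
July: 31
August: 31
September: 30
... plus remaining months
Sum of remaining months: 214
Total: 26 + 214 = 240

240


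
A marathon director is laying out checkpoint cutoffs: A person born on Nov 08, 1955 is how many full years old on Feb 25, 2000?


Birth: 1955-11-08
Reference: 2000-02-25
Year difference: 2000 - 1955 = 45
Has birthday (11-08) occurred by 02-25? No
Birthday not yet reached this year -> subtract 1
Age in full years: 44

44


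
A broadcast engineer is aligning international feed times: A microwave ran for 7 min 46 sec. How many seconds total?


Minutes: 7
Extra seconds: 46
Seconds per minute: 60
Minutes to seconds: 7 x 60 = 420
Total: 420 + 46 = 466

466


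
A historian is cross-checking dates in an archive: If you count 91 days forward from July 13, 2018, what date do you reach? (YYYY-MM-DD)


Start: 2018-07-13
Adding 91 days
Days remaining in July: 18
After July: 73 days still to add
August 2018: 31 days, 42 remaining
September 2018: 30 days, 12 remaining
October 2018 has 31 days, need 12
Result: 2018-10-12

2018-10-12


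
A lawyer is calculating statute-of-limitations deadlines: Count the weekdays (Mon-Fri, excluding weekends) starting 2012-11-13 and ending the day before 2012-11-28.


Start: 2012-11-13 (Tuesday)
End (exclusive): 2012-11-28 (Wednesday)
Total calendar days: 15
Full weeks: 15 // 7 = 2 -> 10 weekdays
Remaining 1 days starting on Tuesday:
  Tue(w) -> 1 weekdays
Total business days: 10 + 1 = 11

11


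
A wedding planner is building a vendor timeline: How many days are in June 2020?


Month: June
Year: 2020
June is a 30-day month
Total: 30 days

30


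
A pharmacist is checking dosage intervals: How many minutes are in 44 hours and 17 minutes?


Hours: 44
Minutes: 17
Convert hours to minutes: 44 x 60 = 2640
Add remaining minutes: 2640 + 17 = 2657

2657


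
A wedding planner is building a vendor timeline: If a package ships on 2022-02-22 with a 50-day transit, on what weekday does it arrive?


Start: 2022-02-22 (Tuesday)
Step 1 - find target date: add 50 days
  2022-02-22 + 50 days = 2022-04-13
Step 2 - day of week:
  50 mod 7 = 1
  Tuesday + 1 days -> Wednesday
Result: Wednesday (2022-04-13)

Wednesday


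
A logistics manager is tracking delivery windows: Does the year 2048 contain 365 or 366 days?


Year: 2048
Check leap year rules:
Divisible by 4? Yes
Divisible by 100? No
2048 is a leap year
Days: 366

366


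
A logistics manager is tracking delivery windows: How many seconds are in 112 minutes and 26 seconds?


Minutes: 112
Seconds: 26
Convert minutes to seconds: 112 x 60 = 6720
Add remaining seconds: 6720 + 26 = 6746

6746


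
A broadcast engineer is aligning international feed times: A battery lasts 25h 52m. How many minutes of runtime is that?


Hours: 25
Extra minutes: 52
Minutes per hour: 60
Hours to minutes: 25 x 60 = 1500
Total: 1500 + 52 = 1552

1552


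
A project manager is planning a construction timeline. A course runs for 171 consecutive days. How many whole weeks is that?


Total days: 171
Days per week: 7
Division: 171 / 7 = 24 remainder 3
Complete weeks: 24
Remaining days: 3

24


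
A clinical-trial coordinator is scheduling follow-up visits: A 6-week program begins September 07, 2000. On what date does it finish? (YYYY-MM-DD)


Start: 2000-09-07
Weeks to add: 6
Convert to days: 6 x 7 = 42 days
Add 42 days to 2000-09-07
Result: 2000-10-19

2000-10-19
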